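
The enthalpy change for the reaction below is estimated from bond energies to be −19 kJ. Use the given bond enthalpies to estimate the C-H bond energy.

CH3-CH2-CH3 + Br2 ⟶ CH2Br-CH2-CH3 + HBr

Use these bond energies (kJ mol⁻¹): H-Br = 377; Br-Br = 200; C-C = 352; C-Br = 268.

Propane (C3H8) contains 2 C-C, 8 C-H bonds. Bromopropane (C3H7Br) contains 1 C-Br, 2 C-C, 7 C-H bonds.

D(C-H) ≈ 426 kJ/mol

Let D be the C-H bond energy.
Σ(broken) = 1×200 + 2×352 + 8×D = 904 + 8D
Σ(formed) = 1×268 + 2×352 + 7×D + 1×377 = 1349 + 7D
ΔH = Σ(broken) − Σ(formed) = (904 + 8D) − (1349 + 7D) = −445 + D
Setting this equal to −19 kJ gives D = 426 kJ/mol.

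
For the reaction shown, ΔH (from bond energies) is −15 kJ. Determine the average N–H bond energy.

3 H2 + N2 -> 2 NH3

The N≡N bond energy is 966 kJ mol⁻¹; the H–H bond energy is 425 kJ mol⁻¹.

Let D be the N–H bond energy.
Σ(broken) = 3×425 + 1×966 = 2241
Σ(formed) = 6×D = 6D
ΔH = Σ(broken) − Σ(formed) = (2241) − (6D) = +2241 − 6D
Setting this equal to −15 kJ gives 6D = 2256, so D = 376 kJ/mol.

D(N–H) ≈ 376 kJ/mol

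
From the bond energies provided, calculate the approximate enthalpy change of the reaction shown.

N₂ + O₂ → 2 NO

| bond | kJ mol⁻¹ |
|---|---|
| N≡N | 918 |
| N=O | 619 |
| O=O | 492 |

ΔH ≈ +172 kJ

Bonds broken (reactants):
  N≡N: 1 × 918 = 918
  O=O: 1 × 492 = 492
  Σ(broken) = 1410 kJ
Bonds formed (products):
  N=O: 2 × 619 = 1238
  Σ(formed) = 1238 kJ
ΔH = Σ(broken) − Σ(formed) = 1410 − 1238 = +172 kJ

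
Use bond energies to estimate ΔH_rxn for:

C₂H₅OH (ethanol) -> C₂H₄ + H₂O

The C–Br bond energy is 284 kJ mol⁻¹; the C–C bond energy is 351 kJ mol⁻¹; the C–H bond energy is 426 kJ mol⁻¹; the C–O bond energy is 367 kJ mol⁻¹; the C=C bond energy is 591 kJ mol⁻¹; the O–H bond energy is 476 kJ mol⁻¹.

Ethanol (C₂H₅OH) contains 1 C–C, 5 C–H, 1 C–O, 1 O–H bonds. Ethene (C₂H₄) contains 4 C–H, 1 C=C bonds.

Bonds broken (reactants):
  C–C: 1 × 351 = 351
  C–H: 5 × 426 = 2130
  C–O: 1 × 367 = 367
  O–H: 1 × 476 = 476
  Σ(broken) = 3324 kJ
Bonds formed (products):
  C–H: 4 × 426 = 1704
  C=C: 1 × 591 = 591
  O–H: 2 × 476 = 952
  Σ(formed) = 3247 kJ
ΔH = Σ(broken) − Σ(formed) = 3324 − 3247 = +77 kJ

ΔH ≈ +77 kJ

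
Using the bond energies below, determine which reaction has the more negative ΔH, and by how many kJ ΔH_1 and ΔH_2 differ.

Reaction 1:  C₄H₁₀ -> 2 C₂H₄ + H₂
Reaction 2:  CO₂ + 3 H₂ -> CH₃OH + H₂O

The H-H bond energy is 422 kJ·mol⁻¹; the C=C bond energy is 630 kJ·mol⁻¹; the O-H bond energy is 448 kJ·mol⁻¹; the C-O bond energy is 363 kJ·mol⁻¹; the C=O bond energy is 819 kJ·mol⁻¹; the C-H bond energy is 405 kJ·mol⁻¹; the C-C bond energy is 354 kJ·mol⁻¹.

Reaction 1:
  Bonds broken (reactants):
    C-C: 3 × 354 = 1062
    C-H: 10 × 405 = 4050
    Σ(broken) = 5112 kJ
  Bonds formed (products):
    C-H: 8 × 405 = 3240
    C=C: 2 × 630 = 1260
    H-H: 1 × 422 = 422
    Σ(formed) = 4922 kJ
  ΔH_1 = 5112 − 4922 = +190 kJ
Reaction 2:
  Bonds broken (reactants):
    C=O: 2 × 819 = 1638
    H-H: 3 × 422 = 1266
    Σ(broken) = 2904 kJ
  Bonds formed (products):
    C-H: 3 × 405 = 1215
    C-O: 1 × 363 = 363
    O-H: 3 × 448 = 1344
    Σ(formed) = 2922 kJ
  ΔH_2 = 2904 − 2922 = −18 kJ
ΔH_1 − ΔH_2 = +208 kJ, so reaction 2 has the more negative ΔH; |ΔH_1 − ΔH_2| = 208 kJ.

Reaction 2, by 208 kJ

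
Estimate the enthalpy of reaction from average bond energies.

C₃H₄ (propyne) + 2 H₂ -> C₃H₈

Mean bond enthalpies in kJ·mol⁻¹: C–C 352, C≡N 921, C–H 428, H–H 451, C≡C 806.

Bonds broken (reactants):
  C≡C: 1 × 806 = 806
  C–C: 1 × 352 = 352
  C–H: 4 × 428 = 1712
  H–H: 2 × 451 = 902
  Σ(broken) = 3772 kJ
Bonds formed (products):
  C–C: 2 × 352 = 704
  C–H: 8 × 428 = 3424
  Σ(formed) = 4128 kJ
ΔH = Σ(broken) − Σ(formed) = 3772 − 4128 = −356 kJ

ΔH ≈ −356 kJ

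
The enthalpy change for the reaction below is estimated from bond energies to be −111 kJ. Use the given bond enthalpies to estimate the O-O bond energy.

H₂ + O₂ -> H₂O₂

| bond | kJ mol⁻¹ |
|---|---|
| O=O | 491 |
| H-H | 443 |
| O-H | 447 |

Let D be the O-O bond energy.
Σ(broken) = 1×443 + 1×491 = 934
Σ(formed) = 2×447 + 1×D = 894 + D
ΔH = Σ(broken) − Σ(formed) = (934) − (894 + D) = +40 − D
Setting this equal to −111 kJ gives D = 151 kJ/mol.

D(O-O) ≈ 151 kJ/mol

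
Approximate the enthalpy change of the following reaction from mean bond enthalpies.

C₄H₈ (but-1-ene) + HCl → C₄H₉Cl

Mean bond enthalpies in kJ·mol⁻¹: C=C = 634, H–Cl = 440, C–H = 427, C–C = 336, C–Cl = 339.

ΔH ≈ −28 kJ

Bonds broken (reactants):
  C–C: 2 × 336 = 672
  C–H: 8 × 427 = 3416
  C=C: 1 × 634 = 634
  H–Cl: 1 × 440 = 440
  Σ(broken) = 5162 kJ
Bonds formed (products):
  C–C: 3 × 336 = 1008
  C–Cl: 1 × 339 = 339
  C–H: 9 × 427 = 3843
  Σ(formed) = 5190 kJ
ΔH = Σ(broken) − Σ(formed) = 5162 − 5190 = −28 kJ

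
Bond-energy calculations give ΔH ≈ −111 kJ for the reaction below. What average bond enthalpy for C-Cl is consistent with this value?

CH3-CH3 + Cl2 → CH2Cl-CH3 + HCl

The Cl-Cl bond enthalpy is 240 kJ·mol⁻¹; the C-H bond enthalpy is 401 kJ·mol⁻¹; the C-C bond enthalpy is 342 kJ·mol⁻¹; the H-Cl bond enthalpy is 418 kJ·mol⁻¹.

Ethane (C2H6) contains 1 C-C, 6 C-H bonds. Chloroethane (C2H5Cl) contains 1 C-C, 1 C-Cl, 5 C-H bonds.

Let D be the C-Cl bond energy.
Σ(broken) = 1×342 + 6×401 + 1×240 = 2988
Σ(formed) = 1×342 + 1×D + 5×401 + 1×418 = 2765 + D
ΔH = Σ(broken) − Σ(formed) = (2988) − (2765 + D) = +223 − D
Setting this equal to −111 kJ gives D = 334 kJ/mol.

D(C-Cl) ≈ 334 kJ/mol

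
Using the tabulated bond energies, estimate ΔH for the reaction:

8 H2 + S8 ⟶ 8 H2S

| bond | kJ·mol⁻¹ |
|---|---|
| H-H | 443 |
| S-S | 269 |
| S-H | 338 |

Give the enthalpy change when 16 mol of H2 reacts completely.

ΔH = +576 kJ

Bonds broken (reactants):
  H-H: 8 × 443 = 3544
  S-S: 8 × 269 = 2152
  Σ(broken) = 5696 kJ
Bonds formed (products):
  S-H: 16 × 338 = 5408
  Σ(formed) = 5408 kJ
ΔH = Σ(broken) − Σ(formed) = 5696 − 5408 = +288 kJ
For 2× the reaction as written: 2 × (+288) = +576 kJ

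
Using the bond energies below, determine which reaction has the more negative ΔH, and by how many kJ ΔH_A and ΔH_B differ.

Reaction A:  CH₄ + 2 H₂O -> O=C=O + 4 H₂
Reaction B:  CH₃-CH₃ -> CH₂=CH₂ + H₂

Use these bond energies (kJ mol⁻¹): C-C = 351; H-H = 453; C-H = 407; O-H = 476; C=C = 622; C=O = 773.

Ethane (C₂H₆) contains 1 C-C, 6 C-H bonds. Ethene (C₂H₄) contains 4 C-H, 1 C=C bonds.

Reaction A:
  Bonds broken (reactants):
    C-H: 4 × 407 = 1628
    O-H: 4 × 476 = 1904
    Σ(broken) = 3532 kJ
  Bonds formed (products):
    C=O: 2 × 773 = 1546
    H-H: 4 × 453 = 1812
    Σ(formed) = 3358 kJ
  ΔH_A = 3532 − 3358 = +174 kJ
Reaction B:
  Bonds broken (reactants):
    C-C: 1 × 351 = 351
    C-H: 6 × 407 = 2442
    Σ(broken) = 2793 kJ
  Bonds formed (products):
    C-H: 4 × 407 = 1628
    C=C: 1 × 622 = 622
    H-H: 1 × 453 = 453
    Σ(formed) = 2703 kJ
  ΔH_B = 2793 − 2703 = +90 kJ
ΔH_A − ΔH_B = +84 kJ, so reaction B has the more negative ΔH; |ΔH_A − ΔH_B| = 84 kJ.

Reaction B, by 84 kJ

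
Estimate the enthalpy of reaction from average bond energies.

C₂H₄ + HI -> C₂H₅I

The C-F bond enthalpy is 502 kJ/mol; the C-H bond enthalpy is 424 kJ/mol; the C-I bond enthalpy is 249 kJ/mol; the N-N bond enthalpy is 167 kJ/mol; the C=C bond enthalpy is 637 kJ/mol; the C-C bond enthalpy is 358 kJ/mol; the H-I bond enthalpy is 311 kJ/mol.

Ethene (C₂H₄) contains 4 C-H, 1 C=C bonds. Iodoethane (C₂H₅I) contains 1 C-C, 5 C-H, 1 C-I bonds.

Bonds broken (reactants):
  C-H: 4 × 424 = 1696
  C=C: 1 × 637 = 637
  H-I: 1 × 311 = 311
  Σ(broken) = 2644 kJ
Bonds formed (products):
  C-C: 1 × 358 = 358
  C-H: 5 × 424 = 2120
  C-I: 1 × 249 = 249
  Σ(formed) = 2727 kJ
ΔH = Σ(broken) − Σ(formed) = 2644 − 2727 = −83 kJ

ΔH ≈ −83 kJ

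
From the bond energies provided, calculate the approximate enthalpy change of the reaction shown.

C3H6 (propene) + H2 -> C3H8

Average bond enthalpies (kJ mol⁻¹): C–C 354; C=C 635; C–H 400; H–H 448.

ΔH ≈ −71 kJ

Bonds broken (reactants):
  C–C: 1 × 354 = 354
  C–H: 6 × 400 = 2400
  C=C: 1 × 635 = 635
  H–H: 1 × 448 = 448
  Σ(broken) = 3837 kJ
Bonds formed (products):
  C–C: 2 × 354 = 708
  C–H: 8 × 400 = 3200
  Σ(formed) = 3908 kJ
ΔH = Σ(broken) − Σ(formed) = 3837 − 3908 = −71 kJ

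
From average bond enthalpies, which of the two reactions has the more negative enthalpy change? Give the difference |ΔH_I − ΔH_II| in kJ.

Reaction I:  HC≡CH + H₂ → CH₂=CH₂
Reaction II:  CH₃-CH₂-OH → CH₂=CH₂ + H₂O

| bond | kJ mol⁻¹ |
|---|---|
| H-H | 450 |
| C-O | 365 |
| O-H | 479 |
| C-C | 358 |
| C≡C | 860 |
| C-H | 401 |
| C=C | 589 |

Reaction I:
  Bonds broken (reactants):
    C≡C: 1 × 860 = 860
    C-H: 2 × 401 = 802
    H-H: 1 × 450 = 450
    Σ(broken) = 2112 kJ
  Bonds formed (products):
    C-H: 4 × 401 = 1604
    C=C: 1 × 589 = 589
    Σ(formed) = 2193 kJ
  ΔH_I = 2112 − 2193 = −81 kJ
Reaction II:
  Bonds broken (reactants):
    C-C: 1 × 358 = 358
    C-H: 5 × 401 = 2005
    C-O: 1 × 365 = 365
    O-H: 1 × 479 = 479
    Σ(broken) = 3207 kJ
  Bonds formed (products):
    C-H: 4 × 401 = 1604
    C=C: 1 × 589 = 589
    O-H: 2 × 479 = 958
    Σ(formed) = 3151 kJ
  ΔH_II = 3207 − 3151 = +56 kJ
ΔH_I − ΔH_II = −137 kJ, so reaction I has the more negative ΔH; |ΔH_I − ΔH_II| = 137 kJ.

Reaction I, by 137 kJ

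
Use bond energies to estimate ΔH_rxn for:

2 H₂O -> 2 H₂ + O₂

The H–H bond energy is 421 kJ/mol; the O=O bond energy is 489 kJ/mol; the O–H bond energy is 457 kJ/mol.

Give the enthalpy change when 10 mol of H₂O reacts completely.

ΔH = +2485 kJ

Bonds broken (reactants):
  O–H: 4 × 457 = 1828
  Σ(broken) = 1828 kJ
Bonds formed (products):
  H–H: 2 × 421 = 842
  O=O: 1 × 489 = 489
  Σ(formed) = 1331 kJ
ΔH = Σ(broken) − Σ(formed) = 1828 − 1331 = +497 kJ
For 5× the reaction as written: 5 × (+497) = +2485 kJ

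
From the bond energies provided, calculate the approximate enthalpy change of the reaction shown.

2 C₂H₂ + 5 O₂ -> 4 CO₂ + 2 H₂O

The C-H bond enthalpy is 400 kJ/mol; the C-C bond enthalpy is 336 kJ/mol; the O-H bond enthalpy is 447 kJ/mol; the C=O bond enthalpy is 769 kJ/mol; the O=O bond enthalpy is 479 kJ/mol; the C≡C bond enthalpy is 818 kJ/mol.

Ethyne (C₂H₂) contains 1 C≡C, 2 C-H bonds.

Bonds broken (reactants):
  C≡C: 2 × 818 = 1636
  C-H: 4 × 400 = 1600
  O=O: 5 × 479 = 2395
  Σ(broken) = 5631 kJ
Bonds formed (products):
  C=O: 8 × 769 = 6152
  O-H: 4 × 447 = 1788
  Σ(formed) = 7940 kJ
ΔH = Σ(broken) − Σ(formed) = 5631 − 7940 = −2309 kJ

ΔH ≈ −2309 kJ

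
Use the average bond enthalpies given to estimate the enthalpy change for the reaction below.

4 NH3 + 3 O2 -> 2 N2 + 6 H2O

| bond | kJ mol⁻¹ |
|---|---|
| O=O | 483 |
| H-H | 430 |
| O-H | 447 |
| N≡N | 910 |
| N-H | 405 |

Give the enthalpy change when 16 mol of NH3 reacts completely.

Bonds broken (reactants):
  N-H: 12 × 405 = 4860
  O=O: 3 × 483 = 1449
  Σ(broken) = 6309 kJ
Bonds formed (products):
  N≡N: 2 × 910 = 1820
  O-H: 12 × 447 = 5364
  Σ(formed) = 7184 kJ
ΔH = Σ(broken) − Σ(formed) = 6309 − 7184 = −875 kJ
For 4× the reaction as written: 4 × (−875) = −3500 kJ

ΔH = −3500 kJ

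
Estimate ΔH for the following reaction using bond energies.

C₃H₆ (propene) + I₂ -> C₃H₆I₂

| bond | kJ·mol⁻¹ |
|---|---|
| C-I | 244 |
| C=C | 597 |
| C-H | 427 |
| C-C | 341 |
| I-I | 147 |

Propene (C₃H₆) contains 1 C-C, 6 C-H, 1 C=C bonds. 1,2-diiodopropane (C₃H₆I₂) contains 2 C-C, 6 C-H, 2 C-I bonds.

ΔH ≈ −85 kJ

Bonds broken (reactants):
  C-C: 1 × 341 = 341
  C-H: 6 × 427 = 2562
  C=C: 1 × 597 = 597
  I-I: 1 × 147 = 147
  Σ(broken) = 3647 kJ
Bonds formed (products):
  C-C: 2 × 341 = 682
  C-H: 6 × 427 = 2562
  C-I: 2 × 244 = 488
  Σ(formed) = 3732 kJ
ΔH = Σ(broken) − Σ(formed) = 3647 − 3732 = −85 kJ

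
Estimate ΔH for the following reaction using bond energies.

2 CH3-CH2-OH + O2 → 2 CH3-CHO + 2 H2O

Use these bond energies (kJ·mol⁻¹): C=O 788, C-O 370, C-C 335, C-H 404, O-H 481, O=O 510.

Bonds broken (reactants):
  C-C: 2 × 335 = 670
  C-H: 10 × 404 = 4040
  C-O: 2 × 370 = 740
  O-H: 2 × 481 = 962
  O=O: 1 × 510 = 510
  Σ(broken) = 6922 kJ
Bonds formed (products):
  C-C: 2 × 335 = 670
  C-H: 8 × 404 = 3232
  C=O: 2 × 788 = 1576
  O-H: 4 × 481 = 1924
  Σ(formed) = 7402 kJ
ΔH = Σ(broken) − Σ(formed) = 6922 − 7402 = −480 kJ

ΔH ≈ −480 kJ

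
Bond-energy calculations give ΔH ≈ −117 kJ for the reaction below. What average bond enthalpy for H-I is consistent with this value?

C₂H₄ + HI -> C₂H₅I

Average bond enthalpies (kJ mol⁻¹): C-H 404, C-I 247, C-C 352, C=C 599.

Let D be the H-I bond energy.
Σ(broken) = 4×404 + 1×599 + 1×D = 2215 + D
Σ(formed) = 1×352 + 5×404 + 1×247 = 2619
ΔH = Σ(broken) − Σ(formed) = (2215 + D) − (2619) = −404 + D
Setting this equal to −117 kJ gives D = 287 kJ/mol.

D(H-I) ≈ 287 kJ/mol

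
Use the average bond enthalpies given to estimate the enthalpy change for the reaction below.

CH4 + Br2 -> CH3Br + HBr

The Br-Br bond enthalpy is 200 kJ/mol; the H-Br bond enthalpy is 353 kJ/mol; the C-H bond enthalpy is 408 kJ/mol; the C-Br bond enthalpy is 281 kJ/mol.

ΔH ≈ −26 kJ

Bonds broken (reactants):
  Br-Br: 1 × 200 = 200
  C-H: 4 × 408 = 1632
  Σ(broken) = 1832 kJ
Bonds formed (products):
  C-Br: 1 × 281 = 281
  C-H: 3 × 408 = 1224
  H-Br: 1 × 353 = 353
  Σ(formed) = 1858 kJ
ΔH = Σ(broken) − Σ(formed) = 1832 − 1858 = −26 kJ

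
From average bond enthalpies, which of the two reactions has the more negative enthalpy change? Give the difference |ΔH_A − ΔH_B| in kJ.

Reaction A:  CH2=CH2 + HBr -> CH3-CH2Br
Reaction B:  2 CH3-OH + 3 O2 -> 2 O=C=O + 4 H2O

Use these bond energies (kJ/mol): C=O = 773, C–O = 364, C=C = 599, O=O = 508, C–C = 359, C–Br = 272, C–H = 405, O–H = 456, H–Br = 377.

Reaction B, by 1086 kJ

Reaction A:
  Bonds broken (reactants):
    C–H: 4 × 405 = 1620
    C=C: 1 × 599 = 599
    H–Br: 1 × 377 = 377
    Σ(broken) = 2596 kJ
  Bonds formed (products):
    C–Br: 1 × 272 = 272
    C–C: 1 × 359 = 359
    C–H: 5 × 405 = 2025
    Σ(formed) = 2656 kJ
  ΔH_A = 2596 − 2656 = −60 kJ
Reaction B:
  Bonds broken (reactants):
    C–H: 6 × 405 = 2430
    C–O: 2 × 364 = 728
    O–H: 2 × 456 = 912
    O=O: 3 × 508 = 1524
    Σ(broken) = 5594 kJ
  Bonds formed (products):
    C=O: 4 × 773 = 3092
    O–H: 8 × 456 = 3648
    Σ(formed) = 6740 kJ
  ΔH_B = 5594 − 6740 = −1146 kJ
ΔH_A − ΔH_B = +1086 kJ, so reaction B has the more negative ΔH; |ΔH_A − ΔH_B| = 1086 kJ.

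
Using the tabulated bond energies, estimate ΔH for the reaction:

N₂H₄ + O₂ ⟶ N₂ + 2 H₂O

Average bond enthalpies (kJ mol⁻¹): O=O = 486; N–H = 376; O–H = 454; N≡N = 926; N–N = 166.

ΔH ≈ −586 kJ

Bonds broken (reactants):
  N–H: 4 × 376 = 1504
  N–N: 1 × 166 = 166
  O=O: 1 × 486 = 486
  Σ(broken) = 2156 kJ
Bonds formed (products):
  N≡N: 1 × 926 = 926
  O–H: 4 × 454 = 1816
  Σ(formed) = 2742 kJ
ΔH = Σ(broken) − Σ(formed) = 2156 − 2742 = −586 kJ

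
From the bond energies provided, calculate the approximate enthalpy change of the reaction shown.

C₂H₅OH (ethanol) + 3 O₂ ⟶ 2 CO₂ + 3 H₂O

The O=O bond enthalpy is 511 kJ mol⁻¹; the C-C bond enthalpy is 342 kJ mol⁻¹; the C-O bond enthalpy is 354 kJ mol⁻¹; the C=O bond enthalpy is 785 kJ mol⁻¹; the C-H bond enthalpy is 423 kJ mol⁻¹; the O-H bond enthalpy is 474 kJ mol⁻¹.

ΔH ≈ −1166 kJ

Bonds broken (reactants):
  C-C: 1 × 342 = 342
  C-H: 5 × 423 = 2115
  C-O: 1 × 354 = 354
  O-H: 1 × 474 = 474
  O=O: 3 × 511 = 1533
  Σ(broken) = 4818 kJ
Bonds formed (products):
  C=O: 4 × 785 = 3140
  O-H: 6 × 474 = 2844
  Σ(formed) = 5984 kJ
ΔH = Σ(broken) − Σ(formed) = 4818 − 5984 = −1166 kJ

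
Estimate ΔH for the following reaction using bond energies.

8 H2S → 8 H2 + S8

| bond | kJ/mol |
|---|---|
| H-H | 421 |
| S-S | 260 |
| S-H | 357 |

ΔH ≈ +264 kJ

Bonds broken (reactants):
  S-H: 16 × 357 = 5712
  Σ(broken) = 5712 kJ
Bonds formed (products):
  H-H: 8 × 421 = 3368
  S-S: 8 × 260 = 2080
  Σ(formed) = 5448 kJ
ΔH = Σ(broken) − Σ(formed) = 5712 − 5448 = +264 kJ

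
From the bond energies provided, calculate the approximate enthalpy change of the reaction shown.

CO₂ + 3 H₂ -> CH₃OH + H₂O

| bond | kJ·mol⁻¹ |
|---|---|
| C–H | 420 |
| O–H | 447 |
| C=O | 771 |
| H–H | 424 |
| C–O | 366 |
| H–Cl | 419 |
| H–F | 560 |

Bonds broken (reactants):
  C=O: 2 × 771 = 1542
  H–H: 3 × 424 = 1272
  Σ(broken) = 2814 kJ
Bonds formed (products):
  C–H: 3 × 420 = 1260
  C–O: 1 × 366 = 366
  O–H: 3 × 447 = 1341
  Σ(formed) = 2967 kJ
ΔH = Σ(broken) − Σ(formed) = 2814 − 2967 = −153 kJ

ΔH ≈ −153 kJ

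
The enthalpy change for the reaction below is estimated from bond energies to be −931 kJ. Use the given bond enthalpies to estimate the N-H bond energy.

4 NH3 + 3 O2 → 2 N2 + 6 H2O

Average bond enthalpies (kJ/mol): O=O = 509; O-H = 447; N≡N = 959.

Let D be the N-H bond energy.
Σ(broken) = 12×D + 3×509 = 1527 + 12D
Σ(formed) = 2×959 + 12×447 = 7282
ΔH = Σ(broken) − Σ(formed) = (1527 + 12D) − (7282) = −5755 + 12D
Setting this equal to −931 kJ gives 12D = 4824, so D = 402 kJ/mol.

D(N-H) ≈ 402 kJ/mol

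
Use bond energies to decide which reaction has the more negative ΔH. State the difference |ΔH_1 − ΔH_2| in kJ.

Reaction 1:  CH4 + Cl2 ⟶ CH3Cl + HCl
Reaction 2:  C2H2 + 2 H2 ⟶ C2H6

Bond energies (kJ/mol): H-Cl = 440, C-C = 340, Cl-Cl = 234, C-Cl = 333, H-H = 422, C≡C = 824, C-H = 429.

Reaction 2, by 278 kJ

Reaction 1:
  Bonds broken (reactants):
    C-H: 4 × 429 = 1716
    Cl-Cl: 1 × 234 = 234
    Σ(broken) = 1950 kJ
  Bonds formed (products):
    C-Cl: 1 × 333 = 333
    C-H: 3 × 429 = 1287
    H-Cl: 1 × 440 = 440
    Σ(formed) = 2060 kJ
  ΔH_1 = 1950 − 2060 = −110 kJ
Reaction 2:
  Bonds broken (reactants):
    C≡C: 1 × 824 = 824
    C-H: 2 × 429 = 858
    H-H: 2 × 422 = 844
    Σ(broken) = 2526 kJ
  Bonds formed (products):
    C-C: 1 × 340 = 340
    C-H: 6 × 429 = 2574
    Σ(formed) = 2914 kJ
  ΔH_2 = 2526 − 2914 = −388 kJ
ΔH_1 − ΔH_2 = +278 kJ, so reaction 2 has the more negative ΔH; |ΔH_1 − ΔH_2| = 278 kJ.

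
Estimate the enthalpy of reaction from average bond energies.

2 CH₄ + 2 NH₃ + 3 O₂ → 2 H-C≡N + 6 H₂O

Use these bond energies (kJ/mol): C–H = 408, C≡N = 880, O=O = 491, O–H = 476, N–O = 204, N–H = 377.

ΔH ≈ −1289 kJ

Bonds broken (reactants):
  C–H: 8 × 408 = 3264
  N–H: 6 × 377 = 2262
  O=O: 3 × 491 = 1473
  Σ(broken) = 6999 kJ
Bonds formed (products):
  C≡N: 2 × 880 = 1760
  C–H: 2 × 408 = 816
  O–H: 12 × 476 = 5712
  Σ(formed) = 8288 kJ
ΔH = Σ(broken) − Σ(formed) = 6999 − 8288 = −1289 kJ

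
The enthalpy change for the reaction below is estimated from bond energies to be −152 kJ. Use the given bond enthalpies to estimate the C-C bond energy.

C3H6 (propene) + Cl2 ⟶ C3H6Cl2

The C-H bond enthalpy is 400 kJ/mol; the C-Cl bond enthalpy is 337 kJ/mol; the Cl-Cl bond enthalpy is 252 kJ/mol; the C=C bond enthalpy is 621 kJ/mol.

D(C-C) ≈ 351 kJ/mol

Let D be the C-C bond energy.
Σ(broken) = 1×D + 6×400 + 1×621 + 1×252 = 3273 + D
Σ(formed) = 2×D + 2×337 + 6×400 = 3074 + 2D
ΔH = Σ(broken) − Σ(formed) = (3273 + D) − (3074 + 2D) = +199 − D
Setting this equal to −152 kJ gives D = 351 kJ/mol.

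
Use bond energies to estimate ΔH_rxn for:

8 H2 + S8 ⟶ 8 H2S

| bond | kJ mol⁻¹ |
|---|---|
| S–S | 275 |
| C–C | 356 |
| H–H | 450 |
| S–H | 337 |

Bonds broken (reactants):
  H–H: 8 × 450 = 3600
  S–S: 8 × 275 = 2200
  Σ(broken) = 5800 kJ
Bonds formed (products):
  S–H: 16 × 337 = 5392
  Σ(formed) = 5392 kJ
ΔH = Σ(broken) − Σ(formed) = 5800 − 5392 = +408 kJ

ΔH ≈ +408 kJ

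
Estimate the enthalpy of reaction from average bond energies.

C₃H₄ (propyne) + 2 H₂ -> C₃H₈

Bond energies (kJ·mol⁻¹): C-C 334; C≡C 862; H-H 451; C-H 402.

Bonds broken (reactants):
  C≡C: 1 × 862 = 862
  C-C: 1 × 334 = 334
  C-H: 4 × 402 = 1608
  H-H: 2 × 451 = 902
  Σ(broken) = 3706 kJ
Bonds formed (products):
  C-C: 2 × 334 = 668
  C-H: 8 × 402 = 3216
  Σ(formed) = 3884 kJ
ΔH = Σ(broken) − Σ(formed) = 3706 − 3884 = −178 kJ

ΔH ≈ −178 kJ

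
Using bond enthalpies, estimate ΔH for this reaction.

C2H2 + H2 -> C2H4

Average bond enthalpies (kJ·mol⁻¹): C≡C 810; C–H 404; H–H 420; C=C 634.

Bonds broken (reactants):
  C≡C: 1 × 810 = 810
  C–H: 2 × 404 = 808
  H–H: 1 × 420 = 420
  Σ(broken) = 2038 kJ
Bonds formed (products):
  C–H: 4 × 404 = 1616
  C=C: 1 × 634 = 634
  Σ(formed) = 2250 kJ
ΔH = Σ(broken) − Σ(formed) = 2038 − 2250 = −212 kJ

ΔH ≈ −212 kJ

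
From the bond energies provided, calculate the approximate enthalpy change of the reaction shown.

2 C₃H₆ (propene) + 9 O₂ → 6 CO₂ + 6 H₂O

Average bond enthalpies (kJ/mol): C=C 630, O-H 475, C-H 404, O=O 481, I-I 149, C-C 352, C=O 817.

Bonds broken (reactants):
  C-C: 2 × 352 = 704
  C-H: 12 × 404 = 4848
  C=C: 2 × 630 = 1260
  O=O: 9 × 481 = 4329
  Σ(broken) = 11141 kJ
Bonds formed (products):
  C=O: 12 × 817 = 9804
  O-H: 12 × 475 = 5700
  Σ(formed) = 15504 kJ
ΔH = Σ(broken) − Σ(formed) = 11141 − 15504 = −4363 kJ

ΔH ≈ −4363 kJ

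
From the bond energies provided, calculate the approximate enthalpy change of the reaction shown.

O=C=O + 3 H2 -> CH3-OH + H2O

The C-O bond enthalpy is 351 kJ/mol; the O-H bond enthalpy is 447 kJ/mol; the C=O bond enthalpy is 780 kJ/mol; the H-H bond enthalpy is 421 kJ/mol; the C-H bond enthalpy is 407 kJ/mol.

ΔH ≈ −90 kJ

Bonds broken (reactants):
  C=O: 2 × 780 = 1560
  H-H: 3 × 421 = 1263
  Σ(broken) = 2823 kJ
Bonds formed (products):
  C-H: 3 × 407 = 1221
  C-O: 1 × 351 = 351
  O-H: 3 × 447 = 1341
  Σ(formed) = 2913 kJ
ΔH = Σ(broken) − Σ(formed) = 2823 − 2913 = −90 kJ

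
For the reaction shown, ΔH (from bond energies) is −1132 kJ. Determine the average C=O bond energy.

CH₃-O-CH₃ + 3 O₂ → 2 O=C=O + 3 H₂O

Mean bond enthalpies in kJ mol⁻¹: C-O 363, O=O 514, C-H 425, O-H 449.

Let D be the C=O bond energy.
Σ(broken) = 6×425 + 2×363 + 3×514 = 4818
Σ(formed) = 4×D + 6×449 = 2694 + 4D
ΔH = Σ(broken) − Σ(formed) = (4818) − (2694 + 4D) = +2124 − 4D
Setting this equal to −1132 kJ gives 4D = 3256, so D = 814 kJ/mol.

D(C=O) ≈ 814 kJ/mol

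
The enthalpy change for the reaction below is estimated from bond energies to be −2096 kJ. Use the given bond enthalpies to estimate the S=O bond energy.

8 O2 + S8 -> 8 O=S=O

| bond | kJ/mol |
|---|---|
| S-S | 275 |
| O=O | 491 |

Let D be the S=O bond energy.
Σ(broken) = 8×491 + 8×275 = 6128
Σ(formed) = 16×D = 16D
ΔH = Σ(broken) − Σ(formed) = (6128) − (16D) = +6128 − 16D
Setting this equal to −2096 kJ gives 16D = 8224, so D = 514 kJ/mol.

D(S=O) ≈ 514 kJ/mol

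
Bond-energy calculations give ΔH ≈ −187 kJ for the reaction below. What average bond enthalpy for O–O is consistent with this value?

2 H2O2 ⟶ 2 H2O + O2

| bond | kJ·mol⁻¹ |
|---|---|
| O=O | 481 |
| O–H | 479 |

D(O–O) ≈ 147 kJ/mol

Let D be the O–O bond energy.
Σ(broken) = 4×479 + 2×D = 1916 + 2D
Σ(formed) = 4×479 + 1×481 = 2397
ΔH = Σ(broken) − Σ(formed) = (1916 + 2D) − (2397) = −481 + 2D
Setting this equal to −187 kJ gives 2D = 294, so D = 147 kJ/mol.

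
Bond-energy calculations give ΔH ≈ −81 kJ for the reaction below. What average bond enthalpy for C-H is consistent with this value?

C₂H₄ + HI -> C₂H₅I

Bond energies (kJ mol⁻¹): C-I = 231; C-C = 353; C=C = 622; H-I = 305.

D(C-H) ≈ 424 kJ/mol

Let D be the C-H bond energy.
Σ(broken) = 4×D + 1×622 + 1×305 = 927 + 4D
Σ(formed) = 1×353 + 5×D + 1×231 = 584 + 5D
ΔH = Σ(broken) − Σ(formed) = (927 + 4D) − (584 + 5D) = +343 − D
Setting this equal to −81 kJ gives D = 424 kJ/mol.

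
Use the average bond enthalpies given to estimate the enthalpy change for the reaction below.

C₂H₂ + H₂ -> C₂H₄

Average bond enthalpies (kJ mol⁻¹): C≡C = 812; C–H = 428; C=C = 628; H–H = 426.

Bonds broken (reactants):
  C≡C: 1 × 812 = 812
  C–H: 2 × 428 = 856
  H–H: 1 × 426 = 426
  Σ(broken) = 2094 kJ
Bonds formed (products):
  C–H: 4 × 428 = 1712
  C=C: 1 × 628 = 628
  Σ(formed) = 2340 kJ
ΔH = Σ(broken) − Σ(formed) = 2094 − 2340 = −246 kJ

ΔH ≈ −246 kJ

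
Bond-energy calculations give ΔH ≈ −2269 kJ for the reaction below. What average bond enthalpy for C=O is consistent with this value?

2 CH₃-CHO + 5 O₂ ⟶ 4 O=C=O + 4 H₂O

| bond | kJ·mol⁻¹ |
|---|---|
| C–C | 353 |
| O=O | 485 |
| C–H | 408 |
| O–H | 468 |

D(C=O) ≈ 820 kJ/mol

Let D be the C=O bond energy.
Σ(broken) = 2×353 + 8×408 + 2×D + 5×485 = 6395 + 2D
Σ(formed) = 8×D + 8×468 = 3744 + 8D
ΔH = Σ(broken) − Σ(formed) = (6395 + 2D) − (3744 + 8D) = +2651 − 6D
Setting this equal to −2269 kJ gives 6D = 4920, so D = 820 kJ/mol.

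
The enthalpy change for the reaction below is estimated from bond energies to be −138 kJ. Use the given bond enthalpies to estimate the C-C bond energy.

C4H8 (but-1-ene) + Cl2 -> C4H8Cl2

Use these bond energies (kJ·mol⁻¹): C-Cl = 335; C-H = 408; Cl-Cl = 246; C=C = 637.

Let D be the C-C bond energy.
Σ(broken) = 2×D + 8×408 + 1×637 + 1×246 = 4147 + 2D
Σ(formed) = 3×D + 2×335 + 8×408 = 3934 + 3D
ΔH = Σ(broken) − Σ(formed) = (4147 + 2D) − (3934 + 3D) = +213 − D
Setting this equal to −138 kJ gives D = 351 kJ/mol.

D(C-C) ≈ 351 kJ/mol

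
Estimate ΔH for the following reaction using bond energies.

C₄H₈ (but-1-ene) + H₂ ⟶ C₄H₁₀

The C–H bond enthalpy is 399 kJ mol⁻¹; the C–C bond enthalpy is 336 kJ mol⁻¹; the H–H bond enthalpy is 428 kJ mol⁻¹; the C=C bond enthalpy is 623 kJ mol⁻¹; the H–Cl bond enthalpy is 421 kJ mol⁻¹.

Bonds broken (reactants):
  C–C: 2 × 336 = 672
  C–H: 8 × 399 = 3192
  C=C: 1 × 623 = 623
  H–H: 1 × 428 = 428
  Σ(broken) = 4915 kJ
Bonds formed (products):
  C–C: 3 × 336 = 1008
  C–H: 10 × 399 = 3990
  Σ(formed) = 4998 kJ
ΔH = Σ(broken) − Σ(formed) = 4915 − 4998 = −83 kJ

ΔH ≈ −83 kJ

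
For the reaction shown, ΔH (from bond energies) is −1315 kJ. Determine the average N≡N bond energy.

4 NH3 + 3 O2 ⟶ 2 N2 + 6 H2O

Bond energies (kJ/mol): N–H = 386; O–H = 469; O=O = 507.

Let D be the N≡N bond energy.
Σ(broken) = 12×386 + 3×507 = 6153
Σ(formed) = 2×D + 12×469 = 5628 + 2D
ΔH = Σ(broken) − Σ(formed) = (6153) − (5628 + 2D) = +525 − 2D
Setting this equal to −1315 kJ gives 2D = 1840, so D = 920 kJ/mol.

D(N≡N) ≈ 920 kJ/mol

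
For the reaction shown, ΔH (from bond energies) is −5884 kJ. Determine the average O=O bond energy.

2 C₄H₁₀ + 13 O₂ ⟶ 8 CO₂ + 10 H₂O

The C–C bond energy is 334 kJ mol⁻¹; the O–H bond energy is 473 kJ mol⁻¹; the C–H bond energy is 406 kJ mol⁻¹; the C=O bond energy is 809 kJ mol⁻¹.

Let D be the O=O bond energy.
Σ(broken) = 6×334 + 20×406 + 13×D = 10124 + 13D
Σ(formed) = 16×809 + 20×473 = 22404
ΔH = Σ(broken) − Σ(formed) = (10124 + 13D) − (22404) = −12280 + 13D
Setting this equal to −5884 kJ gives 13D = 6396, so D = 492 kJ/mol.

D(O=O) ≈ 492 kJ/mol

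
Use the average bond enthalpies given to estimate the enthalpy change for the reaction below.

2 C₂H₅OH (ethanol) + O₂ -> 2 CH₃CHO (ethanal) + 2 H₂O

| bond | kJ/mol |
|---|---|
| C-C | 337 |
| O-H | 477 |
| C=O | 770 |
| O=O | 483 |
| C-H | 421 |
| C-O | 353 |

ΔH ≈ −463 kJ

Bonds broken (reactants):
  C-C: 2 × 337 = 674
  C-H: 10 × 421 = 4210
  C-O: 2 × 353 = 706
  O-H: 2 × 477 = 954
  O=O: 1 × 483 = 483
  Σ(broken) = 7027 kJ
Bonds formed (products):
  C-C: 2 × 337 = 674
  C-H: 8 × 421 = 3368
  C=O: 2 × 770 = 1540
  O-H: 4 × 477 = 1908
  Σ(formed) = 7490 kJ
ΔH = Σ(broken) − Σ(formed) = 7027 − 7490 = −463 kJ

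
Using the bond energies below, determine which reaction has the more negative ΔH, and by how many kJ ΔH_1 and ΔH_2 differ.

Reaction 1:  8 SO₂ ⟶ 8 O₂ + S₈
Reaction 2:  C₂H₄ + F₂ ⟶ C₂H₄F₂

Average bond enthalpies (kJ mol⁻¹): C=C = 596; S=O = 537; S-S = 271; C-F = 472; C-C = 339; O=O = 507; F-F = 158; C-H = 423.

Reaction 2, by 2897 kJ

Reaction 1:
  Bonds broken (reactants):
    S=O: 16 × 537 = 8592
    Σ(broken) = 8592 kJ
  Bonds formed (products):
    O=O: 8 × 507 = 4056
    S-S: 8 × 271 = 2168
    Σ(formed) = 6224 kJ
  ΔH_1 = 8592 − 6224 = +2368 kJ
Reaction 2:
  Bonds broken (reactants):
    C-H: 4 × 423 = 1692
    C=C: 1 × 596 = 596
    F-F: 1 × 158 = 158
    Σ(broken) = 2446 kJ
  Bonds formed (products):
    C-C: 1 × 339 = 339
    C-F: 2 × 472 = 944
    C-H: 4 × 423 = 1692
    Σ(formed) = 2975 kJ
  ΔH_2 = 2446 − 2975 = −529 kJ
ΔH_1 − ΔH_2 = +2897 kJ, so reaction 2 has the more negative ΔH; |ΔH_1 − ΔH_2| = 2897 kJ.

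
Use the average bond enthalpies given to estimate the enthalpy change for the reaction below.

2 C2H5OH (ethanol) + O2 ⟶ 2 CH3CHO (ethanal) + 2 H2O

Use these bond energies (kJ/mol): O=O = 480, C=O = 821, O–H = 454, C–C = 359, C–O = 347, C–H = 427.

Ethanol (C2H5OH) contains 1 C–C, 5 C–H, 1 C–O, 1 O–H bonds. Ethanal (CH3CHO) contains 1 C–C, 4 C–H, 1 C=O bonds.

ΔH ≈ −522 kJ

Bonds broken (reactants):
  C–C: 2 × 359 = 718
  C–H: 10 × 427 = 4270
  C–O: 2 × 347 = 694
  O–H: 2 × 454 = 908
  O=O: 1 × 480 = 480
  Σ(broken) = 7070 kJ
Bonds formed (products):
  C–C: 2 × 359 = 718
  C–H: 8 × 427 = 3416
  C=O: 2 × 821 = 1642
  O–H: 4 × 454 = 1816
  Σ(formed) = 7592 kJ
ΔH = Σ(broken) − Σ(formed) = 7070 − 7592 = −522 kJ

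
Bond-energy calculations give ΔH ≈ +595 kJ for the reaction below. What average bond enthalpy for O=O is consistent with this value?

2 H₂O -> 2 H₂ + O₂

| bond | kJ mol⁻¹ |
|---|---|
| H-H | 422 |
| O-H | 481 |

Let D be the O=O bond energy.
Σ(broken) = 4×481 = 1924
Σ(formed) = 2×422 + 1×D = 844 + D
ΔH = Σ(broken) − Σ(formed) = (1924) − (844 + D) = +1080 − D
Setting this equal to +595 kJ gives D = 485 kJ/mol.

D(O=O) ≈ 485 kJ/mol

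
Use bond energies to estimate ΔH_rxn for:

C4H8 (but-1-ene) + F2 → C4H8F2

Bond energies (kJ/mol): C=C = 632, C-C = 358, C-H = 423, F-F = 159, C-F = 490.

Bonds broken (reactants):
  C-C: 2 × 358 = 716
  C-H: 8 × 423 = 3384
  C=C: 1 × 632 = 632
  F-F: 1 × 159 = 159
  Σ(broken) = 4891 kJ
Bonds formed (products):
  C-C: 3 × 358 = 1074
  C-F: 2 × 490 = 980
  C-H: 8 × 423 = 3384
  Σ(formed) = 5438 kJ
ΔH = Σ(broken) − Σ(formed) = 4891 − 5438 = −547 kJ

ΔH ≈ −547 kJ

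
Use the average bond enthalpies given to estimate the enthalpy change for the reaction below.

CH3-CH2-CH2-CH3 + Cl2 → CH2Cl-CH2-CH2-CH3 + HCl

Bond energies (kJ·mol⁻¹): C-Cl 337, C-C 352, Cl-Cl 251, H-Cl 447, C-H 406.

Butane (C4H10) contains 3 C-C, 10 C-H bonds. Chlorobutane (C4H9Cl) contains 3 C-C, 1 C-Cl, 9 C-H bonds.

ΔH ≈ −127 kJ

Bonds broken (reactants):
  C-C: 3 × 352 = 1056
  C-H: 10 × 406 = 4060
  Cl-Cl: 1 × 251 = 251
  Σ(broken) = 5367 kJ
Bonds formed (products):
  C-C: 3 × 352 = 1056
  C-Cl: 1 × 337 = 337
  C-H: 9 × 406 = 3654
  H-Cl: 1 × 447 = 447
  Σ(formed) = 5494 kJ
ΔH = Σ(broken) − Σ(formed) = 5367 − 5494 = −127 kJ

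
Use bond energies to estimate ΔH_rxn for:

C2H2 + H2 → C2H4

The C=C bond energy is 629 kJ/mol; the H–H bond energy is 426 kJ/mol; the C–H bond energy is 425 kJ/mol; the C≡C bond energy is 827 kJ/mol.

ΔH ≈ −226 kJ

Bonds broken (reactants):
  C≡C: 1 × 827 = 827
  C–H: 2 × 425 = 850
  H–H: 1 × 426 = 426
  Σ(broken) = 2103 kJ
Bonds formed (products):
  C–H: 4 × 425 = 1700
  C=C: 1 × 629 = 629
  Σ(formed) = 2329 kJ
ΔH = Σ(broken) − Σ(formed) = 2103 − 2329 = −226 kJ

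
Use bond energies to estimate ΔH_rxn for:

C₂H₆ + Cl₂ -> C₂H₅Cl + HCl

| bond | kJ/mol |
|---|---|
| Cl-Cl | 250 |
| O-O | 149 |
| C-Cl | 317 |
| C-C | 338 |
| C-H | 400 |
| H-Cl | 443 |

Bonds broken (reactants):
  C-C: 1 × 338 = 338
  C-H: 6 × 400 = 2400
  Cl-Cl: 1 × 250 = 250
  Σ(broken) = 2988 kJ
Bonds formed (products):
  C-C: 1 × 338 = 338
  C-Cl: 1 × 317 = 317
  C-H: 5 × 400 = 2000
  H-Cl: 1 × 443 = 443
  Σ(formed) = 3098 kJ
ΔH = Σ(broken) − Σ(formed) = 2988 − 3098 = −110 kJ

ΔH ≈ −110 kJ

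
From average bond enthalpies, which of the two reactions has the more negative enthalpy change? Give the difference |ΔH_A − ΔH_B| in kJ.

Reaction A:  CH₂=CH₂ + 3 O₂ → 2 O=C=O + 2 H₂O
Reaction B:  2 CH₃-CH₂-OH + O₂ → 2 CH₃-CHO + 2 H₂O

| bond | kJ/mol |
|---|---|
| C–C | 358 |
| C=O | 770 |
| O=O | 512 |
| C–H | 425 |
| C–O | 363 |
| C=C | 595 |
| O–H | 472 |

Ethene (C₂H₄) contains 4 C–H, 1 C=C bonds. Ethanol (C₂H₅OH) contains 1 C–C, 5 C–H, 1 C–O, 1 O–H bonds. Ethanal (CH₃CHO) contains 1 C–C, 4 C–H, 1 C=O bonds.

Reaction A, by 741 kJ

Reaction A:
  Bonds broken (reactants):
    C–H: 4 × 425 = 1700
    C=C: 1 × 595 = 595
    O=O: 3 × 512 = 1536
    Σ(broken) = 3831 kJ
  Bonds formed (products):
    C=O: 4 × 770 = 3080
    O–H: 4 × 472 = 1888
    Σ(formed) = 4968 kJ
  ΔH_A = 3831 − 4968 = −1137 kJ
Reaction B:
  Bonds broken (reactants):
    C–C: 2 × 358 = 716
    C–H: 10 × 425 = 4250
    C–O: 2 × 363 = 726
    O–H: 2 × 472 = 944
    O=O: 1 × 512 = 512
    Σ(broken) = 7148 kJ
  Bonds formed (products):
    C–C: 2 × 358 = 716
    C–H: 8 × 425 = 3400
    C=O: 2 × 770 = 1540
    O–H: 4 × 472 = 1888
    Σ(formed) = 7544 kJ
  ΔH_B = 7148 − 7544 = −396 kJ
ΔH_A − ΔH_B = −741 kJ, so reaction A has the more negative ΔH; |ΔH_A − ΔH_B| = 741 kJ.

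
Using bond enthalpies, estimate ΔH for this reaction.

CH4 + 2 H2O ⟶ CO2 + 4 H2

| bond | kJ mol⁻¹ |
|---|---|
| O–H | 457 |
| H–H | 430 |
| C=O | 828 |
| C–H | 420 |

ΔH ≈ +132 kJ

Bonds broken (reactants):
  C–H: 4 × 420 = 1680
  O–H: 4 × 457 = 1828
  Σ(broken) = 3508 kJ
Bonds formed (products):
  C=O: 2 × 828 = 1656
  H–H: 4 × 430 = 1720
  Σ(formed) = 3376 kJ
ΔH = Σ(broken) − Σ(formed) = 3508 − 3376 = +132 kJ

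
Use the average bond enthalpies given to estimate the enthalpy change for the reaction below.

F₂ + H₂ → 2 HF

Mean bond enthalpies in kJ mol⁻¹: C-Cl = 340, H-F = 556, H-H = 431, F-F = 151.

ΔH ≈ −530 kJ

Bonds broken (reactants):
  F-F: 1 × 151 = 151
  H-H: 1 × 431 = 431
  Σ(broken) = 582 kJ
Bonds formed (products):
  H-F: 2 × 556 = 1112
  Σ(formed) = 1112 kJ
ΔH = Σ(broken) − Σ(formed) = 582 − 1112 = −530 kJ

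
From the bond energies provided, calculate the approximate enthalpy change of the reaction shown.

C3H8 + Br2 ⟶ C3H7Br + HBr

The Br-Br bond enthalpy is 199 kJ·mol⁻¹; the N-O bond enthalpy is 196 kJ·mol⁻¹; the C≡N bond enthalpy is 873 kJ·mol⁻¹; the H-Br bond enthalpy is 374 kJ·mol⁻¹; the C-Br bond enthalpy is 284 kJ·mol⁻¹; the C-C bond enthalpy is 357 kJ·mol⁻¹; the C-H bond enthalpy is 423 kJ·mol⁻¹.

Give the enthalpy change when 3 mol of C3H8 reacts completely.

Bonds broken (reactants):
  Br-Br: 1 × 199 = 199
  C-C: 2 × 357 = 714
  C-H: 8 × 423 = 3384
  Σ(broken) = 4297 kJ
Bonds formed (products):
  C-Br: 1 × 284 = 284
  C-C: 2 × 357 = 714
  C-H: 7 × 423 = 2961
  H-Br: 1 × 374 = 374
  Σ(formed) = 4333 kJ
ΔH = Σ(broken) − Σ(formed) = 4297 − 4333 = −36 kJ
For 3× the reaction as written: 3 × (−36) = −108 kJ

ΔH = −108 kJ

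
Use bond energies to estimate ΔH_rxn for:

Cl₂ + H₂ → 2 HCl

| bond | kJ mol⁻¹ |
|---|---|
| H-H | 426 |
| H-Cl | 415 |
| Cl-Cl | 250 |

Bonds broken (reactants):
  Cl-Cl: 1 × 250 = 250
  H-H: 1 × 426 = 426
  Σ(broken) = 676 kJ
Bonds formed (products):
  H-Cl: 2 × 415 = 830
  Σ(formed) = 830 kJ
ΔH = Σ(broken) − Σ(formed) = 676 − 830 = −154 kJ

ΔH ≈ −154 kJ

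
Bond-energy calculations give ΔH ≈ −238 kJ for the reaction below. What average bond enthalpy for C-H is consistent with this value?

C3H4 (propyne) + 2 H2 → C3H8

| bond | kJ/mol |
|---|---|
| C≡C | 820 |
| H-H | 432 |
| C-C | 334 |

Let D be the C-H bond energy.
Σ(broken) = 1×820 + 1×334 + 4×D + 2×432 = 2018 + 4D
Σ(formed) = 2×334 + 8×D = 668 + 8D
ΔH = Σ(broken) − Σ(formed) = (2018 + 4D) − (668 + 8D) = +1350 − 4D
Setting this equal to −238 kJ gives 4D = 1588, so D = 397 kJ/mol.

D(C-H) ≈ 397 kJ/mol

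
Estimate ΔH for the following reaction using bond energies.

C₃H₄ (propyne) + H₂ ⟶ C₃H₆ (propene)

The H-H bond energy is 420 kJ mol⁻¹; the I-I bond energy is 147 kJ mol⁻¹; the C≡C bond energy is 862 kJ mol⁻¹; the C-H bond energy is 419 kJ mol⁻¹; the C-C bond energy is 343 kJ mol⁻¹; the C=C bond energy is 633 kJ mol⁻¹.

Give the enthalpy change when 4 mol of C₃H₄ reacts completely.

Bonds broken (reactants):
  C≡C: 1 × 862 = 862
  C-C: 1 × 343 = 343
  C-H: 4 × 419 = 1676
  H-H: 1 × 420 = 420
  Σ(broken) = 3301 kJ
Bonds formed (products):
  C-C: 1 × 343 = 343
  C-H: 6 × 419 = 2514
  C=C: 1 × 633 = 633
  Σ(formed) = 3490 kJ
ΔH = Σ(broken) − Σ(formed) = 3301 − 3490 = −189 kJ
For 4× the reaction as written: 4 × (−189) = −756 kJ

ΔH = −756 kJ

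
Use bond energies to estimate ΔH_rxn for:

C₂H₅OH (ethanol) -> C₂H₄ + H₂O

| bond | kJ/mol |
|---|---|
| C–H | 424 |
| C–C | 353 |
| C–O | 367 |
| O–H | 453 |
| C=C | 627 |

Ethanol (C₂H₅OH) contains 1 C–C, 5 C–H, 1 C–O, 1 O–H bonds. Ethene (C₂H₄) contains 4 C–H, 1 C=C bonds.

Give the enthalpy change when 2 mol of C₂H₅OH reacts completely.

Bonds broken (reactants):
  C–C: 1 × 353 = 353
  C–H: 5 × 424 = 2120
  C–O: 1 × 367 = 367
  O–H: 1 × 453 = 453
  Σ(broken) = 3293 kJ
Bonds formed (products):
  C–H: 4 × 424 = 1696
  C=C: 1 × 627 = 627
  O–H: 2 × 453 = 906
  Σ(formed) = 3229 kJ
ΔH = Σ(broken) − Σ(formed) = 3293 − 3229 = +64 kJ
For 2× the reaction as written: 2 × (+64) = +128 kJ

ΔH = +128 kJ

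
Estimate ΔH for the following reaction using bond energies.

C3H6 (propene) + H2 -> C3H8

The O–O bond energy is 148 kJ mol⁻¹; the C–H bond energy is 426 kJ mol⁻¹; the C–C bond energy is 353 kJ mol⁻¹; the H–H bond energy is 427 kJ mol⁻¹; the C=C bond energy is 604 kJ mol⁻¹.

ΔH ≈ −174 kJ

Bonds broken (reactants):
  C–C: 1 × 353 = 353
  C–H: 6 × 426 = 2556
  C=C: 1 × 604 = 604
  H–H: 1 × 427 = 427
  Σ(broken) = 3940 kJ
Bonds formed (products):
  C–C: 2 × 353 = 706
  C–H: 8 × 426 = 3408
  Σ(formed) = 4114 kJ
ΔH = Σ(broken) − Σ(formed) = 3940 − 4114 = −174 kJ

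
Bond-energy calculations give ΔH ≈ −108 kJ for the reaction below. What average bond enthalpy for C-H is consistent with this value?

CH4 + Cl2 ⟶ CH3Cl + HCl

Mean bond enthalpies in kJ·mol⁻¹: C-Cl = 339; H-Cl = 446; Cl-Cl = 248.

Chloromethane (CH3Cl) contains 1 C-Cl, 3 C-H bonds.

D(C-H) ≈ 429 kJ/mol

Let D be the C-H bond energy.
Σ(broken) = 4×D + 1×248 = 248 + 4D
Σ(formed) = 1×339 + 3×D + 1×446 = 785 + 3D
ΔH = Σ(broken) − Σ(formed) = (248 + 4D) − (785 + 3D) = −537 + D
Setting this equal to −108 kJ gives D = 429 kJ/mol.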